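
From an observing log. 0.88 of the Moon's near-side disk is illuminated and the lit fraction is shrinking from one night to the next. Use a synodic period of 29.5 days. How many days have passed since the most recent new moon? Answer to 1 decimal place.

Invert f = (1 − cos θ)/2 to get cos θ = 1 − 2(0.88) = -0.760, hence θ₀ = arccos -0.760 = 139.5°.
Since the Moon is past full (waning), take the reflex angle: θ = 360° − 139.5° = 220.5°.
At 360°/29.5 d per day, 220.5° corresponds to 18.07 days.

18.1 days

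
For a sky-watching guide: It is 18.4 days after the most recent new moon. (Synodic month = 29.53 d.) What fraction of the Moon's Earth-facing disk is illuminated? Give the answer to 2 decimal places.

The Moon has covered 18.4/29.53 of its cycle, so θ ≈ 360° × 18.4/29.53 = 224.3°.
cos 224.3° = (-0.716), so f = (1 − (-0.716))/2 = 0.858.

0.86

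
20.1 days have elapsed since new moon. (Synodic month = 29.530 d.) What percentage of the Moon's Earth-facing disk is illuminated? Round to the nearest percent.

Elongation θ = 360° × 20.1/29.530 ≈ 245.0°.
With cos θ = (-0.422), the lit fraction is (1 − (-0.422))/2 ≈ 0.711, so 71%.

71%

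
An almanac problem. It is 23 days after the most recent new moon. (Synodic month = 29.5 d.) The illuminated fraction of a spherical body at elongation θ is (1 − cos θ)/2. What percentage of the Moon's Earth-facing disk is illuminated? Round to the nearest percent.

41%

Elongation θ = 360° × 23/29.5 ≈ 280.7°.
cos 280.7° = 0.185, so f = (1 − 0.185)/2 = 0.407, so 41%.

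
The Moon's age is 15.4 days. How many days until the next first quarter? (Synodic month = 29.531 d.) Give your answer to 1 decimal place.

First quarter occurs at elongation 90°, i.e. at age 29.531 × 90/360 = 7.383 d.
Already past this cycle's first quarter; the next is at 7.383 + 29.531 = 36.914 d, so 36.914 − 15.4 = 21.514 days.

21.5 days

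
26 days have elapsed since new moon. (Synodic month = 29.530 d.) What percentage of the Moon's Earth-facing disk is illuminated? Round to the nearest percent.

Phase angle: θ = 360°·(26 d)/(29.530 d) = 317.0°.
cos 317.0° = 0.731, so f = (1 − 0.731)/2 = 0.135, so 13%.

13%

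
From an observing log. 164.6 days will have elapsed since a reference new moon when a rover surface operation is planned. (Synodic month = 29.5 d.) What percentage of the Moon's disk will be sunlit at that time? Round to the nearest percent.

94%

Reduce mod P: 164.6 − 5×29.5 = 17.10 d into the current lunation.
Elongation θ = 360° × 17.10/29.5 ≈ 208.7°.
cos 208.7° = (-0.877), so f = (1 − (-0.877))/2 = 0.939, so 94%.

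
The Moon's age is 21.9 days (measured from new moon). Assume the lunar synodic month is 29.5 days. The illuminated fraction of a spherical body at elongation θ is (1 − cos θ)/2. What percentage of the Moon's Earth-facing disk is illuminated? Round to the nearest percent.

Phase angle: θ = 360°·(21.9 d)/(29.5 d) = 267.3°.
cos 267.3° = (-0.048), so f = (1 − (-0.048))/2 = 0.524, so 52%.

52%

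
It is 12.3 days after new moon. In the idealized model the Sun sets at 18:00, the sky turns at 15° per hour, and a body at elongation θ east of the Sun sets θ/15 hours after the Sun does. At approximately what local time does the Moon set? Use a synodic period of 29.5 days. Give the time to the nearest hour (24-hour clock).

Phase angle: θ = 360°·(12.3 d)/(29.5 d) = 150.1°.
At 15° of sky rotation per hour, 150.1° corresponds to a 10.01 h lag.
18:00 + 10.01 h ≈ 04:00 → 04:00 to the nearest hour.

04:00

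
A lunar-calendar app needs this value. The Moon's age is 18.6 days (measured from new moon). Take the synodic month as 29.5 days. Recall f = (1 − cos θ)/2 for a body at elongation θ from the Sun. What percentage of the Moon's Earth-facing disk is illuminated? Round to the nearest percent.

The Moon has covered 18.6/29.5 of its cycle, so θ ≈ 360° × 18.6/29.5 = 227.0°.
With cos θ = (-0.682), the lit fraction is (1 − (-0.682))/2 ≈ 0.841, so 84%.

84%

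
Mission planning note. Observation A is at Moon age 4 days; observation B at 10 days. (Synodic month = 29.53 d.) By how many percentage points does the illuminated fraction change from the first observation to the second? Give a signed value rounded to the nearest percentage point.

+59 pp

First observation: θ = 360°·4/29.53 = 48.8°, so f = 0.170.
Second observation: θ = 121.9°, f = 0.764.
Δf = 0.764 − 0.170 = +0.594, i.e. +59 pp.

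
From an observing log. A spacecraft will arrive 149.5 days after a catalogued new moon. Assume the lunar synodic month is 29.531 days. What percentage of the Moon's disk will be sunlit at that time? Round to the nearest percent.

Reduce mod P: 149.5 − 5×29.531 = 1.84 d into the current lunation.
The Moon has covered 1.84/29.531 of its cycle, so θ ≈ 360° × 1.84/29.531 = 22.5°.
With cos θ = 0.924, the lit fraction is (1 − 0.924)/2 ≈ 0.038, so 4%.

4%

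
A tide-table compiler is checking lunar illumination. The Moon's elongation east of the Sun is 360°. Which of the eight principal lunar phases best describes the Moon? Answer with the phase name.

new moon

The new moon sector spans roughly -22°–22°; 360° falls inside it.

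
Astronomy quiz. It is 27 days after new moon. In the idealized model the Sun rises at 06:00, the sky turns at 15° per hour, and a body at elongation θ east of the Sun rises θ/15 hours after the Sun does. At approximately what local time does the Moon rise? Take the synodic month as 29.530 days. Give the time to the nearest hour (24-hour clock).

04:00

The Moon has covered 27/29.530 of its cycle, so θ ≈ 360° × 27/29.530 = 329.2°.
The Moon trails the Sun by θ/15 = 329.2/15 ≈ 21.94 hours.
06:00 + 21.94 h ≈ 03:57 → 04:00 to the nearest hour.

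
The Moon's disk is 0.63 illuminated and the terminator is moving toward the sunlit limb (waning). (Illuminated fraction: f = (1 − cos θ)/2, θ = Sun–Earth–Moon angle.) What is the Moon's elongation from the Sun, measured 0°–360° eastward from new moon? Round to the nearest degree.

255°

Invert f = (1 − cos θ)/2 to get cos θ = 1 − 2(0.63) = -0.260, hence θ₀ = arccos -0.260 = 105.1°.
A waning Moon lies in 180°–360°, so θ = 360° − 105.1° = 254.9°.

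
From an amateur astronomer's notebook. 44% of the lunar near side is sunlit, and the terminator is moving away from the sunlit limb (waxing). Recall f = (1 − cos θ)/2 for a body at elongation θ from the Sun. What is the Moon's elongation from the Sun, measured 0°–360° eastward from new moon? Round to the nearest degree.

From f = (1 − cos θ)/2: cos θ = 1 − 2×0.44 = 0.120; arccos → 83.1°.
Before full moon the principal value applies: θ = 83.1°.

83°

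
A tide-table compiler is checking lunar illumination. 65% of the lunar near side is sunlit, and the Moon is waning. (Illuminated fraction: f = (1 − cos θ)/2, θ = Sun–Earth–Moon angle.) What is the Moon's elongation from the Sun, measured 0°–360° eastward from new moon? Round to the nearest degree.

From f = (1 − cos θ)/2: cos θ = 1 − 2×0.65 = -0.300; arccos → 107.5°.
Waning ⇒ past full, so θ = 360° − 107.5° = 252.5°.

253°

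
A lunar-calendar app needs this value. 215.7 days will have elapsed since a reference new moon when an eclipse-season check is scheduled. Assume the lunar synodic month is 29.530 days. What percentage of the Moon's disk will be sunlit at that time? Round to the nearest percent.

215.7 d spans 7 complete synodic months (7 × 29.530 = 206.71 d) plus 8.99 d.
The Moon has covered 8.99/29.530 of its cycle, so θ ≈ 360° × 8.99/29.530 = 109.6°.
cos 109.6° = (-0.335), so f = (1 − (-0.335))/2 = 0.668, so 67%.

67%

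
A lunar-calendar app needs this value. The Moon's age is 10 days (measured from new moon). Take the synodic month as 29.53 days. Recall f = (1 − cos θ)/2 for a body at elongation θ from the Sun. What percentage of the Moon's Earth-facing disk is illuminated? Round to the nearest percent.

76%

The Moon has covered 10/29.53 of its cycle, so θ ≈ 360° × 10/29.53 = 121.9°.
With cos θ = (-0.529), the lit fraction is (1 − (-0.529))/2 ≈ 0.764, so 76%.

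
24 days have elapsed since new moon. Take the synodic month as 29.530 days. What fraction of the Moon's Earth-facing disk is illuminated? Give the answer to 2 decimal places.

0.31

Elongation θ = 360° × 24/29.530 ≈ 292.6°.
cos 292.6° = 0.384, so f = (1 − 0.384)/2 = 0.308.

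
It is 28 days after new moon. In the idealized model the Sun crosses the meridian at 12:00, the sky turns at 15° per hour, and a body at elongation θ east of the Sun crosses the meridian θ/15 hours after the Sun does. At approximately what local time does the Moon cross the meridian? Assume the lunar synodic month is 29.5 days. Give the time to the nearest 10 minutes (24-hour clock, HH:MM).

10:50

The Moon has covered 28/29.5 of its cycle, so θ ≈ 360° × 28/29.5 = 341.7°.
The Moon trails the Sun by θ/15 = 341.7/15 ≈ 22.78 hours.
12:00 + 22.780 h ≈ 10:47 → 10:50 to the nearest ten minutes.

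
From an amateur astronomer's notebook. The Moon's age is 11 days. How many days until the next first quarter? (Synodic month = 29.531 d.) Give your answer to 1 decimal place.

25.9 days

First quarter is 0.25 of the way through the cycle: age 0.25 × 29.531 = 7.383 d.
Already past this cycle's first quarter; the next is at 7.383 + 29.531 = 36.914 d, so 36.914 − 11 = 25.914 days.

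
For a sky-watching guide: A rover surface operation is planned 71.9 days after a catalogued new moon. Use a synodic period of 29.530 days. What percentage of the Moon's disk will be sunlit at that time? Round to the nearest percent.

96%

71.9/29.530 = 2.435 lunations, so 2 complete cycles and 12.84 d into the next.
Phase angle: θ = 360°·(12.84 d)/(29.530 d) = 156.5°.
Illuminated fraction = (1 − cos 156.5°)/2 = (1 − (-0.917))/2 ≈ 0.959, so 96%.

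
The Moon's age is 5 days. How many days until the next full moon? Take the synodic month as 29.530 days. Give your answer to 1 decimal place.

9.8 days

Full moon occurs at elongation 180°, i.e. at age 29.530 × 180/360 = 14.765 d.
So 9.765 days remain (14.765 − 5).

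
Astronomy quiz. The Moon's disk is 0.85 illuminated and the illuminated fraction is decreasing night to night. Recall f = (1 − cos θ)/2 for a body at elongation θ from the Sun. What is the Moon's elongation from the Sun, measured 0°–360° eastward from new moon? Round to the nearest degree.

226°

cos θ = 1 − 2f = -0.700, giving a principal value of 134.4°.
Since the Moon is past full (waning), take the reflex angle: θ = 360° − 134.4° = 225.6°.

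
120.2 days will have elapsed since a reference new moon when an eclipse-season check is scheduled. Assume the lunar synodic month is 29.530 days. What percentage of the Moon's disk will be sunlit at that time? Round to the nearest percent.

Reduce mod P: 120.2 − 4×29.530 = 2.08 d into the current lunation.
Elongation θ = 360° × 2.08/29.530 ≈ 25.4°.
Illuminated fraction = (1 − cos 25.4°)/2 = (1 − 0.904)/2 ≈ 0.048, so 5%.

5%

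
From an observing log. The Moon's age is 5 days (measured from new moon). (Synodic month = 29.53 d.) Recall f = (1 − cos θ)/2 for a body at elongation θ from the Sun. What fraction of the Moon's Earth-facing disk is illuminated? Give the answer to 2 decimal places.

Elongation θ = 360° × 5/29.53 ≈ 61.0°.
With cos θ = 0.485, the lit fraction is (1 − 0.485)/2 ≈ 0.257.

0.26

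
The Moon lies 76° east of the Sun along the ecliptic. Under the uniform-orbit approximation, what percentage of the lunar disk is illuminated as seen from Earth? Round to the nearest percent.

Half-versine of 76°: (1 − 0.242)/2 = 0.379, i.e. 38%.

38%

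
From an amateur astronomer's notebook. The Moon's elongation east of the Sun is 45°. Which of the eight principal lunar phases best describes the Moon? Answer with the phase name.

The waxing crescent sector spans roughly 22°–68°; 45° falls inside it.

waxing crescent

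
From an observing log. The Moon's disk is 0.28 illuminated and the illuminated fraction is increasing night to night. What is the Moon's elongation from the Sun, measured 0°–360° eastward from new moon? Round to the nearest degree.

cos θ = 1 − 2f = 0.440, giving a principal value of 63.9°.
Before full moon the principal value applies: θ = 63.9°.

64°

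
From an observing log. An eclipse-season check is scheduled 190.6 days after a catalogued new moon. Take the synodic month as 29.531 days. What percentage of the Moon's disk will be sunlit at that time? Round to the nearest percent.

190.6/29.531 = 6.454 lunations, so 6 complete cycles and 13.41 d into the next.
Elongation θ = 360° × 13.41/29.531 ≈ 163.5°.
cos 163.5° = (-0.959), so f = (1 − (-0.959))/2 = 0.979, so 98%.

98%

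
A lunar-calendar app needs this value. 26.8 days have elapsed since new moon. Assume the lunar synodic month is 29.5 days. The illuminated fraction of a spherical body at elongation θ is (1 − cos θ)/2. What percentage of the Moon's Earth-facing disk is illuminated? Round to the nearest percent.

The Moon has covered 26.8/29.5 of its cycle, so θ ≈ 360° × 26.8/29.5 = 327.1°.
cos 327.1° = 0.839, so f = (1 − 0.839)/2 = 0.080, so 8%.

8%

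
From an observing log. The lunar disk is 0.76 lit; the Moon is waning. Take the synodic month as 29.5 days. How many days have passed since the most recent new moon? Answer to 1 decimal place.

cos θ = 1 − 2f = -0.520, giving a principal value of 121.3°.
Waning ⇒ past full, so θ = 360° − 121.3° = 238.7°.
At 360°/29.5 d per day, 238.7° corresponds to 19.56 days.

19.6 days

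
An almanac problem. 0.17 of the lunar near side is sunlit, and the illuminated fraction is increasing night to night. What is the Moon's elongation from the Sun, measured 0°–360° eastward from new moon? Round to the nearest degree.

Invert f = (1 − cos θ)/2 to get cos θ = 1 − 2(0.17) = 0.660, hence θ₀ = arccos 0.660 = 48.7°.
Waxing ⇒ before full, so θ = 48.7°.

49°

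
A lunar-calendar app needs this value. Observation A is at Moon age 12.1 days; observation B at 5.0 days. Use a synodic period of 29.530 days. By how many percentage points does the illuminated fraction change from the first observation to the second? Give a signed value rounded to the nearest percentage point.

-66 pp

θ₁ = 360° × 12.1/29.530 = 147.5°, f₁ = (1 − cos θ₁)/2 = 0.922.
θ₂ = 360° × 5.0/29.530 = 61.0°, f₂ = (1 − cos θ₂)/2 = 0.257.
Change = f₂ − f₁ = -0.664 → -66 percentage points.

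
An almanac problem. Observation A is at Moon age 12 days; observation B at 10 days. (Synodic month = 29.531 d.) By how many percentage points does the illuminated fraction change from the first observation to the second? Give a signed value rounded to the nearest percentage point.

θ₁ = 360° × 12/29.531 = 146.3°, f₁ = (1 − cos θ₁)/2 = 0.916.
θ₂ = 360° × 10/29.531 = 121.9°, f₂ = (1 − cos θ₂)/2 = 0.764.
Change = f₂ − f₁ = -0.152 → -15 percentage points.

-15 pp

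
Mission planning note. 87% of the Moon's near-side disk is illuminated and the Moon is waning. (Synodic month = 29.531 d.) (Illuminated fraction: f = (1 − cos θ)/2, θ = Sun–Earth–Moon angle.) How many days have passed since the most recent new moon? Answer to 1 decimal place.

cos θ = 1 − 2f = -0.740, giving a principal value of 137.7°.
A waning Moon lies in 180°–360°, so θ = 360° − 137.7° = 222.3°.
Age = 29.531 × 222.3°/360° ≈ 18.23 days.

18.2 days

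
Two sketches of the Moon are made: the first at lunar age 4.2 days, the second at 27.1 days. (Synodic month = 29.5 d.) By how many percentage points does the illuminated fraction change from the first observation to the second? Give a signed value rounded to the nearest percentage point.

First observation: θ = 360°·4.2/29.5 = 51.3°, so f = 0.187.
Second observation: θ = 330.7°, f = 0.064.
Δf = 0.064 − 0.187 = -0.123, i.e. -12 pp.

-12 percentage points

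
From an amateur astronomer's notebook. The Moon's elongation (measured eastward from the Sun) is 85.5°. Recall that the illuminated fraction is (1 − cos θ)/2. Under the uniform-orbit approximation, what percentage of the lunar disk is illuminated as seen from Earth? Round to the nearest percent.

f = (1 − cos 85.5°)/2 = (1 − 0.078)/2 ≈ 0.461, i.e. 46%.

46%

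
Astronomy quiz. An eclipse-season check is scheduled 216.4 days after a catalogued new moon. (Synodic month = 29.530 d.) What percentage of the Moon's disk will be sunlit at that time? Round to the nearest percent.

216.4/29.530 = 7.328 lunations, so 7 complete cycles and 9.69 d into the next.
Phase angle: θ = 360°·(9.69 d)/(29.530 d) = 118.1°.
Illuminated fraction = (1 − cos 118.1°)/2 = (1 − (-0.471))/2 ≈ 0.736, so 74%.

74%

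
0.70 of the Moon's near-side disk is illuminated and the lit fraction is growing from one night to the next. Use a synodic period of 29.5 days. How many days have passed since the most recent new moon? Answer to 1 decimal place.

9.3 days

From f = (1 − cos θ)/2: cos θ = 1 − 2×0.70 = -0.400; arccos → 113.6°.
Before full moon the principal value applies: θ = 113.6°.
At 360°/29.5 d per day, 113.6° corresponds to 9.31 days.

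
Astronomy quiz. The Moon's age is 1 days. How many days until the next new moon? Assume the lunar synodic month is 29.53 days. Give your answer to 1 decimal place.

28.5 days

One full lunation from the last new moon is 29.53 d; remaining = 29.53 − 1 = 28.530 d.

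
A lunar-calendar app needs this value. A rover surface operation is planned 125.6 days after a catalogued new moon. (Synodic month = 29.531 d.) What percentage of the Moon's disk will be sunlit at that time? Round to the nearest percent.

51%

125.6 d spans 4 complete synodic months (4 × 29.531 = 118.12 d) plus 7.48 d.
Elongation θ = 360° × 7.48/29.531 ≈ 91.1°.
Illuminated fraction = (1 − cos 91.1°)/2 = (1 − (-0.020))/2 ≈ 0.510, so 51%.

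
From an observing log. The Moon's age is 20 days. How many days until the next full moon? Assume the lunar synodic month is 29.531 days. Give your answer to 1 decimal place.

Full moon occurs at elongation 180°, i.e. at age 29.531 × 180/360 = 14.765 d.
This lunation's full moon (14.765 d) has passed, so add one period: 44.296 − 20 = 24.296 days.

24.3 days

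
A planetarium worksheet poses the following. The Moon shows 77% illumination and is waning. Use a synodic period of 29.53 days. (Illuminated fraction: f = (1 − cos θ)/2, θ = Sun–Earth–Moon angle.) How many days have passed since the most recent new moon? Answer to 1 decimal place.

Invert f = (1 − cos θ)/2 to get cos θ = 1 − 2(0.77) = -0.540, hence θ₀ = arccos -0.540 = 122.7°.
Since the Moon is past full (waning), take the reflex angle: θ = 360° − 122.7° = 237.3°.
At 360°/29.53 d per day, 237.3° corresponds to 19.47 days.

19.5 days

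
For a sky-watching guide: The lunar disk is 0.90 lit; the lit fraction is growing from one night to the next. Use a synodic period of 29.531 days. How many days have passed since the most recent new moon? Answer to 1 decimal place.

From f = (1 − cos θ)/2: cos θ = 1 − 2×0.90 = -0.800; arccos → 143.1°.
The Moon is waxing (0°–180°), so θ = 143.1° directly.
At 360°/29.531 d per day, 143.1° corresponds to 11.74 days.

11.7 days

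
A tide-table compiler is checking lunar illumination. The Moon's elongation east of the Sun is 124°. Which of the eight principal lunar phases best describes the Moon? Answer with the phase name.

124° lies in the waxing gibbous sector of the 8-phase cycle.

waxing gibbous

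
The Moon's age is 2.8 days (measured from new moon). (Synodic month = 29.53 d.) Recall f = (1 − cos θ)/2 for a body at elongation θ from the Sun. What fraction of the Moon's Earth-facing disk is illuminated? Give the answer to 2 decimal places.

Elongation θ = 360° × 2.8/29.53 ≈ 34.1°.
With cos θ = 0.828, the lit fraction is (1 − 0.828)/2 ≈ 0.086.

0.09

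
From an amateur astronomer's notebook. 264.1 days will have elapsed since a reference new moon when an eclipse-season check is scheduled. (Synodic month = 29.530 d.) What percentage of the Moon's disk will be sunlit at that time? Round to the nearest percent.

Reduce mod P: 264.1 − 8×29.530 = 27.86 d into the current lunation.
Elongation θ = 360° × 27.86/29.530 ≈ 339.6°.
Illuminated fraction = (1 − cos 339.6°)/2 = (1 − 0.938)/2 ≈ 0.031, so 3%.

3%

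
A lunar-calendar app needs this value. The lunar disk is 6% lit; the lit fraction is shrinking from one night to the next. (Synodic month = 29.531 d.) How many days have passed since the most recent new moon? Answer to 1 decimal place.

From f = (1 − cos θ)/2: cos θ = 1 − 2×0.06 = 0.880; arccos → 28.4°.
Waning ⇒ past full, so θ = 360° − 28.4° = 331.6°.
Age = 29.531 × 331.6°/360° ≈ 27.20 days.

27.2 days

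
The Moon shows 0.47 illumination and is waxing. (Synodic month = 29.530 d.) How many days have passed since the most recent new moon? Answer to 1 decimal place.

From f = (1 − cos θ)/2: cos θ = 1 − 2×0.47 = 0.060; arccos → 86.6°.
Before full moon the principal value applies: θ = 86.6°.
That fraction of the synodic month is 86.6/360 × 29.530 d ≈ 7.10 d.

7.1 days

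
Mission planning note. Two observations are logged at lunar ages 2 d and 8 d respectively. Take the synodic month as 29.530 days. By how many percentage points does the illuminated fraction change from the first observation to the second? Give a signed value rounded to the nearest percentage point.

+52 pp

First observation: θ = 360°·2/29.530 = 24.4°, so f = 0.045.
Second observation: θ = 97.5°, f = 0.566.
Δf = 0.566 − 0.045 = +0.521, i.e. +52 pp.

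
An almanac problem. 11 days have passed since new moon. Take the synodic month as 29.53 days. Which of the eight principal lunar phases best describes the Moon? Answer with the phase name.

θ ≈ 360° × 11/29.53 = 134°, which falls in the waxing gibbous sector.

waxing gibbous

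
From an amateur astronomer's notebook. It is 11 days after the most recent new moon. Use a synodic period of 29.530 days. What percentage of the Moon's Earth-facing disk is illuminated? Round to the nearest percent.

85%

The Moon has covered 11/29.530 of its cycle, so θ ≈ 360° × 11/29.530 = 134.1°.
cos 134.1° = (-0.696), so f = (1 − (-0.696))/2 = 0.848, so 85%.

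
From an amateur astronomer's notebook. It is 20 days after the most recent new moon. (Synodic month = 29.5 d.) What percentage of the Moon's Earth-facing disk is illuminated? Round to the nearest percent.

72%

The Moon has covered 20/29.5 of its cycle, so θ ≈ 360° × 20/29.5 = 244.1°.
Illuminated fraction = (1 − cos 244.1°)/2 = (1 − (-0.437))/2 ≈ 0.719, so 72%.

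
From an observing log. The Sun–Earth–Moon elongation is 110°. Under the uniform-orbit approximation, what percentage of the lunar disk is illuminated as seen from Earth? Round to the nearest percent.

cos 110° = (-0.342), so f = (1 − (-0.342))/2 = 0.671, i.e. 67%.

67%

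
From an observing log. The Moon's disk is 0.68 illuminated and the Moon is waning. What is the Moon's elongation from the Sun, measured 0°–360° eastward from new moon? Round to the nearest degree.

From f = (1 − cos θ)/2: cos θ = 1 − 2×0.68 = -0.360; arccos → 111.1°.
Waning ⇒ past full, so θ = 360° − 111.1° = 248.9°.

249°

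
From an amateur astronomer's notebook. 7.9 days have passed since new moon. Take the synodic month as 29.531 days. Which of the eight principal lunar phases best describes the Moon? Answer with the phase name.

θ ≈ 360° × 7.9/29.531 = 96°, which falls in the first quarter sector.

first quarter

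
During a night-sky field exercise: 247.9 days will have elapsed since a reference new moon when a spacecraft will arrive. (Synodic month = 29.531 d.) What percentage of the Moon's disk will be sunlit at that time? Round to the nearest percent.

247.9/29.531 = 8.395 lunations, so 8 complete cycles and 11.65 d into the next.
Phase angle: θ = 360°·(11.65 d)/(29.531 d) = 142.0°.
With cos θ = (-0.788), the lit fraction is (1 − (-0.788))/2 ≈ 0.894, so 89%.

89%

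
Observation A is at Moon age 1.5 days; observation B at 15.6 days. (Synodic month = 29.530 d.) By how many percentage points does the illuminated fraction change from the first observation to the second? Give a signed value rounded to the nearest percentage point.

θ₁ = 360° × 1.5/29.530 = 18.3°, f₁ = (1 − cos θ₁)/2 = 0.025.
θ₂ = 360° × 15.6/29.530 = 190.2°, f₂ = (1 − cos θ₂)/2 = 0.992.
Change = f₂ − f₁ = +0.967 → +97 percentage points.

+97 pp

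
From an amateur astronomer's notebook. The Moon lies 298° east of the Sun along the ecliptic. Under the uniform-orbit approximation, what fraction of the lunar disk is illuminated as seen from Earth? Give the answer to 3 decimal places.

f = (1 − cos 298°)/2 = (1 − 0.469)/2 ≈ 0.265.

0.265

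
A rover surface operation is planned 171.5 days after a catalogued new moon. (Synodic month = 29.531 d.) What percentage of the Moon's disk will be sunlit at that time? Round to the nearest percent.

32%

171.5/29.531 = 5.807 lunations, so 5 complete cycles and 23.84 d into the next.
The Moon has covered 23.84/29.531 of its cycle, so θ ≈ 360° × 23.84/29.531 = 290.7°.
cos 290.7° = 0.353, so f = (1 − 0.353)/2 = 0.323, so 32%.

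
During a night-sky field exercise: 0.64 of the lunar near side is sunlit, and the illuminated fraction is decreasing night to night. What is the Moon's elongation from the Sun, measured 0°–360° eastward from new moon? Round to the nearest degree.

254°

From f = (1 − cos θ)/2: cos θ = 1 − 2×0.64 = -0.280; arccos → 106.3°.
Waning ⇒ past full, so θ = 360° − 106.3° = 253.7°.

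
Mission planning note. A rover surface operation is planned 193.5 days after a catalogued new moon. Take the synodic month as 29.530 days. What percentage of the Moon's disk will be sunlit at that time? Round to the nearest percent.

193.5 d spans 6 complete synodic months (6 × 29.530 = 177.18 d) plus 16.32 d.
The Moon has covered 16.32/29.530 of its cycle, so θ ≈ 360° × 16.32/29.530 = 199.0°.
With cos θ = (-0.946), the lit fraction is (1 − (-0.946))/2 ≈ 0.973, so 97%.

97%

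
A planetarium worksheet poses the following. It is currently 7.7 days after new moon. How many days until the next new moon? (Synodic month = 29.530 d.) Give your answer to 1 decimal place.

21.8 days

One full lunation from the last new moon is 29.530 d; remaining = 29.530 − 7.7 = 21.830 d.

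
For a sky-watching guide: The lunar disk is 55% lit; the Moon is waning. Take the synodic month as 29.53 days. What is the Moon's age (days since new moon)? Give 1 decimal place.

21.7 days

From f = (1 − cos θ)/2: cos θ = 1 − 2×0.55 = -0.100; arccos → 95.7°.
Waning ⇒ past full, so θ = 360° − 95.7° = 264.3°.
Age = 29.53 × 264.3°/360° ≈ 21.68 days.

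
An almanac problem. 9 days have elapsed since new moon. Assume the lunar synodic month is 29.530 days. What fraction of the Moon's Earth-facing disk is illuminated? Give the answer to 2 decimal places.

The Moon has covered 9/29.530 of its cycle, so θ ≈ 360° × 9/29.530 = 109.7°.
cos 109.7° = (-0.337), so f = (1 − (-0.337))/2 = 0.669.

0.67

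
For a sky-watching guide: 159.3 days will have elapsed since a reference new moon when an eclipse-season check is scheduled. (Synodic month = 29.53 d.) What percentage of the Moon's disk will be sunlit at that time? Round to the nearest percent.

159.3/29.53 = 5.395 lunations, so 5 complete cycles and 11.65 d into the next.
Elongation θ = 360° × 11.65/29.53 ≈ 142.0°.
With cos θ = (-0.788), the lit fraction is (1 − (-0.788))/2 ≈ 0.894, so 89%.

89%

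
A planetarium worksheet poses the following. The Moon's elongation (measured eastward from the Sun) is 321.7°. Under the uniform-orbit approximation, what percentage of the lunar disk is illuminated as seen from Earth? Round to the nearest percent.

11%

Half-versine of 321.7°: (1 − 0.785)/2 = 0.108, i.e. 11%.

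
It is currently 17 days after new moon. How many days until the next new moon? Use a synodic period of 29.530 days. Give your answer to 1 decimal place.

The next new moon completes the synodic month: 29.530 − 17 = 12.530 days.

12.5 days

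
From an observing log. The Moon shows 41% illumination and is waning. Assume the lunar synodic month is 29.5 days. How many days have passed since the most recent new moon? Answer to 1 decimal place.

Invert f = (1 − cos θ)/2 to get cos θ = 1 − 2(0.41) = 0.180, hence θ₀ = arccos 0.180 = 79.6°.
A waning Moon lies in 180°–360°, so θ = 360° − 79.6° = 280.4°.
That fraction of the synodic month is 280.4/360 × 29.5 d ≈ 22.97 d.

23.0 days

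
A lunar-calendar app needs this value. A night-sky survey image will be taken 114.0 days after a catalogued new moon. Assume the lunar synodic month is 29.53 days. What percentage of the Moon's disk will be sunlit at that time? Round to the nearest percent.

18%

114.0 d spans 3 complete synodic months (3 × 29.53 = 88.59 d) plus 25.41 d.
Phase angle: θ = 360°·(25.41 d)/(29.53 d) = 309.8°.
cos 309.8° = 0.640, so f = (1 − 0.640)/2 = 0.180, so 18%.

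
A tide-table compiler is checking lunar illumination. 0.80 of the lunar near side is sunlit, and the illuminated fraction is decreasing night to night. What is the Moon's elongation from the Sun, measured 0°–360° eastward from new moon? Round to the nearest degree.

cos θ = 1 − 2f = -0.600, giving a principal value of 126.9°.
A waning Moon lies in 180°–360°, so θ = 360° − 126.9° = 233.1°.

233°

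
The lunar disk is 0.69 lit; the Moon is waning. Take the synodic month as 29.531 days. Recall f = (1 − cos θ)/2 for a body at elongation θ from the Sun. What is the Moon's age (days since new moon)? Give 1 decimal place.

20.3 days

From f = (1 − cos θ)/2: cos θ = 1 − 2×0.69 = -0.380; arccos → 112.3°.
Since the Moon is past full (waning), take the reflex angle: θ = 360° − 112.3° = 247.7°.
That fraction of the synodic month is 247.7/360 × 29.531 d ≈ 20.32 d.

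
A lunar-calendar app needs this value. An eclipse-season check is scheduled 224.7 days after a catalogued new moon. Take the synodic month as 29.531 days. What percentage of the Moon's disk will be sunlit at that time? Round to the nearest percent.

224.7/29.531 = 7.609 lunations, so 7 complete cycles and 17.98 d into the next.
Elongation θ = 360° × 17.98/29.531 ≈ 219.2°.
Illuminated fraction = (1 − cos 219.2°)/2 = (1 − (-0.775))/2 ≈ 0.887, so 89%.

89%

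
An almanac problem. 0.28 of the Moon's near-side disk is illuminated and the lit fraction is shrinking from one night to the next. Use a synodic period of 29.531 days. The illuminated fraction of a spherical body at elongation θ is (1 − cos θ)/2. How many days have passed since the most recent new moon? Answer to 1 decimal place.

cos θ = 1 − 2f = 0.440, giving a principal value of 63.9°.
Since the Moon is past full (waning), take the reflex angle: θ = 360° − 63.9° = 296.1°.
Age = 29.531 × 296.1°/360° ≈ 24.29 days.

24.3 days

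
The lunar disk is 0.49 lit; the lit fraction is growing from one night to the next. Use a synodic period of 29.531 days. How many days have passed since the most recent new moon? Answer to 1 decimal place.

7.3 days

From f = (1 − cos θ)/2: cos θ = 1 − 2×0.49 = 0.020; arccos → 88.9°.
Before full moon the principal value applies: θ = 88.9°.
At 360°/29.531 d per day, 88.9° corresponds to 7.29 days.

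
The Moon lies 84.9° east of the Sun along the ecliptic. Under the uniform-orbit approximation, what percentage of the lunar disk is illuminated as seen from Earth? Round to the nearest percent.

46%

Half-versine of 84.9°: (1 − 0.089)/2 = 0.456, i.e. 46%.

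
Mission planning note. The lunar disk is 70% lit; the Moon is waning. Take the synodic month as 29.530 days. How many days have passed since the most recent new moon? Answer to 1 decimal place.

Invert f = (1 − cos θ)/2 to get cos θ = 1 − 2(0.70) = -0.400, hence θ₀ = arccos -0.400 = 113.6°.
A waning Moon lies in 180°–360°, so θ = 360° − 113.6° = 246.4°.
At 360°/29.530 d per day, 246.4° corresponds to 20.21 days.

20.2 days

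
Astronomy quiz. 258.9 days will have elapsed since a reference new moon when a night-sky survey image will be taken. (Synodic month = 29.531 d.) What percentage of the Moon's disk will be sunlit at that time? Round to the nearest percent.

45%

258.9 d spans 8 complete synodic months (8 × 29.531 = 236.25 d) plus 22.65 d.
Phase angle: θ = 360°·(22.65 d)/(29.531 d) = 276.1°.
Illuminated fraction = (1 − cos 276.1°)/2 = (1 − 0.107)/2 ≈ 0.447, so 45%.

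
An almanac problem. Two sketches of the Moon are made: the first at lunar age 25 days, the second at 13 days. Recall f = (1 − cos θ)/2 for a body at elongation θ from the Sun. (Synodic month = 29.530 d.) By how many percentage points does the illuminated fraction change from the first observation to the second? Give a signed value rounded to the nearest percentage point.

+75 pp

First observation: θ = 360°·25/29.530 = 304.8°, so f = 0.215.
Second observation: θ = 158.5°, f = 0.965.
Δf = 0.965 − 0.215 = +0.750, i.e. +75 pp.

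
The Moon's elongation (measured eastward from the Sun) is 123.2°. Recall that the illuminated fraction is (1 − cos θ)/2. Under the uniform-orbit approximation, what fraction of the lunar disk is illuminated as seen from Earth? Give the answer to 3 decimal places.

Half-versine of 123.2°: (1 − (-0.548))/2 = 0.774.

0.774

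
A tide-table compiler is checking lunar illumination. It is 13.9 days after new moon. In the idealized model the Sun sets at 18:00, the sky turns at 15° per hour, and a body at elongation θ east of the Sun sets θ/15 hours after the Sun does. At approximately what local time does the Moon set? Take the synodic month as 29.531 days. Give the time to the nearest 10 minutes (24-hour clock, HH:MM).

05:20

The Moon has covered 13.9/29.531 of its cycle, so θ ≈ 360° × 13.9/29.531 = 169.4°.
The Moon trails the Sun by θ/15 = 169.4/15 ≈ 11.30 hours.
18:00 + 11.297 h ≈ 05:18 → 05:20 to the nearest ten minutes.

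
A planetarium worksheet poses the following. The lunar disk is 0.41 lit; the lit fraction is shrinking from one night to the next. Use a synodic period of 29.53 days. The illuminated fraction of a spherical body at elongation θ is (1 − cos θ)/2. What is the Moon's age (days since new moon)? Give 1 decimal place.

23.0 days

From f = (1 − cos θ)/2: cos θ = 1 − 2×0.41 = 0.180; arccos → 79.6°.
A waning Moon lies in 180°–360°, so θ = 360° − 79.6° = 280.4°.
Age = 29.53 × 280.4°/360° ≈ 23.00 days.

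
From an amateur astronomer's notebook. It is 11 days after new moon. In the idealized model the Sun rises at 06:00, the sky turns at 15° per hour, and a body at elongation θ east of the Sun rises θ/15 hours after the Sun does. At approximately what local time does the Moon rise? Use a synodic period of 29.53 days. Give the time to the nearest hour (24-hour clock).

15:00

Elongation θ = 360° × 11/29.53 ≈ 134.1°.
At 15° of sky rotation per hour, 134.1° corresponds to a 8.94 h lag.
06:00 + 8.94 h ≈ 14:56 → 15:00 to the nearest hour.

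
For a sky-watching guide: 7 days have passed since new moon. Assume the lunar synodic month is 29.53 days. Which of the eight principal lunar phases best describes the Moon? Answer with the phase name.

first quarter

At 7/29.53 of the cycle, θ ≈ 85° — the first quarter range.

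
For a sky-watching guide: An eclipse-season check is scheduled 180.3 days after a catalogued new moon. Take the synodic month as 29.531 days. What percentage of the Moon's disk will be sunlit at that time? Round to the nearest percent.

180.3 d spans 6 complete synodic months (6 × 29.531 = 177.19 d) plus 3.11 d.
Phase angle: θ = 360°·(3.11 d)/(29.531 d) = 38.0°.
With cos θ = 0.788, the lit fraction is (1 − 0.788)/2 ≈ 0.106, so 11%.

11%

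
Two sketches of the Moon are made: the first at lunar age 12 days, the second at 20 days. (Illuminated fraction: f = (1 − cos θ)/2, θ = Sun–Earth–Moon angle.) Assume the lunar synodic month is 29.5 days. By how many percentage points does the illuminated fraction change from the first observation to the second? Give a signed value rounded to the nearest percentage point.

θ₁ = 360° × 12/29.5 = 146.4°, f₁ = (1 − cos θ₁)/2 = 0.917.
θ₂ = 360° × 20/29.5 = 244.1°, f₂ = (1 − cos θ₂)/2 = 0.719.
Change = f₂ − f₁ = -0.198 → -20 percentage points.

-20 percentage points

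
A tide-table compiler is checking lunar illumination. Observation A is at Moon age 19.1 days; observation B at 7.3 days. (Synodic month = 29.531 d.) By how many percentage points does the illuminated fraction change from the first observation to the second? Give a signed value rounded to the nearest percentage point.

First observation: θ = 360°·19.1/29.531 = 232.8°, so f = 0.802.
Second observation: θ = 89.0°, f = 0.491.
Δf = 0.491 − 0.802 = -0.311, i.e. -31 pp.

-31 percentage points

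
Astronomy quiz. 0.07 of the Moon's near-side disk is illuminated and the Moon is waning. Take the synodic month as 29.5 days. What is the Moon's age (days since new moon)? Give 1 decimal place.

27.0 days

cos θ = 1 − 2f = 0.860, giving a principal value of 30.7°.
A waning Moon lies in 180°–360°, so θ = 360° − 30.7° = 329.3°.
That fraction of the synodic month is 329.3/360 × 29.5 d ≈ 26.99 d.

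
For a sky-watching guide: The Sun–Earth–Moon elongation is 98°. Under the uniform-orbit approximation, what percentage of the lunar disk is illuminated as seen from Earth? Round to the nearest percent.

cos 98° = (-0.139), so f = (1 − (-0.139))/2 = 0.570, i.e. 57%.

57%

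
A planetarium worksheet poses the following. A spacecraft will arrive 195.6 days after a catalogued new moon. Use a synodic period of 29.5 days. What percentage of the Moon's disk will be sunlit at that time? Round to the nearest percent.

Reduce mod P: 195.6 − 6×29.5 = 18.60 d into the current lunation.
Elongation θ = 360° × 18.60/29.5 ≈ 227.0°.
cos 227.0° = (-0.682), so f = (1 − (-0.682))/2 = 0.841, so 84%.

84%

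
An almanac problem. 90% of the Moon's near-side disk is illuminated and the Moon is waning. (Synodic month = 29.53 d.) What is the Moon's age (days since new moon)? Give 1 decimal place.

cos θ = 1 − 2f = -0.800, giving a principal value of 143.1°.
Waning ⇒ past full, so θ = 360° − 143.1° = 216.9°.
Age = 29.53 × 216.9°/360° ≈ 17.79 days.

17.8 days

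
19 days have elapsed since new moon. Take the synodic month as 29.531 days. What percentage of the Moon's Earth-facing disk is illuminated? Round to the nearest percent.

81%

The Moon has covered 19/29.531 of its cycle, so θ ≈ 360° × 19/29.531 = 231.6°.
Illuminated fraction = (1 − cos 231.6°)/2 = (1 − (-0.621))/2 ≈ 0.810, so 81%.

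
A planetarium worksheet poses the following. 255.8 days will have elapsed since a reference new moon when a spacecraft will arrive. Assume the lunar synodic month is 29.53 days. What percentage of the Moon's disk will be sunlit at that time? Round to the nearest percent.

76%

255.8/29.53 = 8.662 lunations, so 8 complete cycles and 19.56 d into the next.
Elongation θ = 360° × 19.56/29.53 ≈ 238.5°.
cos 238.5° = (-0.523), so f = (1 − (-0.523))/2 = 0.762, so 76%.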